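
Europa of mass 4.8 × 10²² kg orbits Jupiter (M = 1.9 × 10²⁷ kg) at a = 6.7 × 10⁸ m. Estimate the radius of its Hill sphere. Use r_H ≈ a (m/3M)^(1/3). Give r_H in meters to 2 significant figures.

r_H ≈ a (m/3M)^(1/3)
    = (6.7 × 10⁸) × (4.8 × 10²² / (3 × 1.9 × 10²⁷))^(1/3)
    = 1.4 × 10⁷ m

1.4 × 10⁷ m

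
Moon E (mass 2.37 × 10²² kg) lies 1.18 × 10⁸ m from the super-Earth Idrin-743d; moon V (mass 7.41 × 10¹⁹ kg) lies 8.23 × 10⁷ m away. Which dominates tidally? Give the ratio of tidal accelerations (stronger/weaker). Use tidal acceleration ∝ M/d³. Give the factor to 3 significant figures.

Compare M/d³ for the two perturbers:
Moon E: (2.37 × 10²²) / (1.18 × 10⁸)³ = 1.442 × 10⁻²
Moon V: (7.41 × 10¹⁹) / (8.23 × 10⁷)³ = 1.329 × 10⁻⁴
Ratio (larger/smaller) = 109

Moon E, by a factor of ≈ 109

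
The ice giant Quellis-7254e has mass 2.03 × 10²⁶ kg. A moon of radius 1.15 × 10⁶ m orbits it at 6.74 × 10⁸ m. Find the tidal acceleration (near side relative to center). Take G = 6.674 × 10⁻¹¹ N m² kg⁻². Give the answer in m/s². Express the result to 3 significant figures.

1.02 × 10⁻⁴ m/s²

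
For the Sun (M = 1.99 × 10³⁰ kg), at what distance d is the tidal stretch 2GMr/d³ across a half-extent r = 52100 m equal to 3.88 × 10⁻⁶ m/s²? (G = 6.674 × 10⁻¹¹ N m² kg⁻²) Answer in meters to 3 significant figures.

2GMr/d³ = a_tidal  ⇒  d = (2GMr / a_tidal)^(1/3)
d = (2 × 6.674×10⁻¹¹ × (1.99 × 10³⁰) × (52100) / (3.88 × 10⁻⁶))^(1/3)
  = 1.53 × 10¹⁰ m

1.53 × 10¹⁰ m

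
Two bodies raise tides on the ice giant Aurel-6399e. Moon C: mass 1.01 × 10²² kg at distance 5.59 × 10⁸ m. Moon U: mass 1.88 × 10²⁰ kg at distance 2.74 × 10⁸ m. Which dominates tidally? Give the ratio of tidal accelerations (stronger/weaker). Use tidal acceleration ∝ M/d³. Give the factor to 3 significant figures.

Tidal stretch scales as M/d³; compute that for each body.
Moon C: (1.01 × 10²²) / (5.59 × 10⁸)³ = 5.782 × 10⁻⁵
Moon U: (1.88 × 10²⁰) / (2.74 × 10⁸)³ = 9.139 × 10⁻⁶
Ratio (larger/smaller) = 6.33

Moon C, by a factor of ≈ 6.33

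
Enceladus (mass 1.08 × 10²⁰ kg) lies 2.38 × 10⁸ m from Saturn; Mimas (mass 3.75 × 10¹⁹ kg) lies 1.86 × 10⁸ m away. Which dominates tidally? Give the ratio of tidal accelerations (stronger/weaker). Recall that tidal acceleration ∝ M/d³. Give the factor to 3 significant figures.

Tidal stretch scales as M/d³; compute that for each body.
Enceladus: (1.08 × 10²⁰) / (2.38 × 10⁸)³ = 8.011 × 10⁻⁶
Mimas: (3.75 × 10¹⁹) / (1.86 × 10⁸)³ = 5.828 × 10⁻⁶
Ratio (larger/smaller) = 1.37

Enceladus, by a factor of ≈ 1.37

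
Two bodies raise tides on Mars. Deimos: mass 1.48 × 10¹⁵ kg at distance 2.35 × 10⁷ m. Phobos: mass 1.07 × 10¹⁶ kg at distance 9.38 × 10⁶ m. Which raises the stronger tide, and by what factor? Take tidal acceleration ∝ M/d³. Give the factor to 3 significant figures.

Compare M/d³ for the two perturbers:
Deimos: (1.48 × 10¹⁵) / (2.35 × 10⁷)³ = 1.140 × 10⁻⁷
Phobos: (1.07 × 10¹⁶) / (9.38 × 10⁶)³ = 1.297 × 10⁻⁵
Ratio (larger/smaller) = 114

Phobos, by a factor of ≈ 114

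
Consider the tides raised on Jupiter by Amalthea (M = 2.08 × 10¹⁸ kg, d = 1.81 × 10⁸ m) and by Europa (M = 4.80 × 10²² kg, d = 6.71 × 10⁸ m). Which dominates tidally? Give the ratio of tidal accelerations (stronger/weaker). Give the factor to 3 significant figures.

The tide-raising term goes as M/d³ (the gradient of a 1/d² field).
Amalthea: (2.08 × 10¹⁸) / (1.81 × 10⁸)³ = 3.508 × 10⁻⁷
Europa: (4.80 × 10²²) / (6.71 × 10⁸)³ = 1.589 × 10⁻⁴
Ratio (larger/smaller) = 453

Europa, by a factor of ≈ 453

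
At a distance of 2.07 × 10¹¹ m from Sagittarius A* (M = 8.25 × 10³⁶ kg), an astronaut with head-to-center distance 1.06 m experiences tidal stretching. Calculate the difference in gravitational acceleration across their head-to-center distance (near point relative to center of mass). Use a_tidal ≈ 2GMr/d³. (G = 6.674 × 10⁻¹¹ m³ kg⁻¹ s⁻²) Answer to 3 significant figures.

1.32 × 10⁻⁷ m/s²

Δa = 2GMr/d³
   = 2 × (6.674 × 10⁻¹¹) × (8.25 × 10³⁶) × (1.06) / (2.07 × 10¹¹)³
   = 1.32 × 10⁻⁷ m/s²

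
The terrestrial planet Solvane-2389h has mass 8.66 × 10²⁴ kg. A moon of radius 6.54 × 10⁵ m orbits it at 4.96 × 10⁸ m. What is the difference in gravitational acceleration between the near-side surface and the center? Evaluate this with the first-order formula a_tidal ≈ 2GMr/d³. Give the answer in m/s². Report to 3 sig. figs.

6.20 × 10⁻⁶ m/s²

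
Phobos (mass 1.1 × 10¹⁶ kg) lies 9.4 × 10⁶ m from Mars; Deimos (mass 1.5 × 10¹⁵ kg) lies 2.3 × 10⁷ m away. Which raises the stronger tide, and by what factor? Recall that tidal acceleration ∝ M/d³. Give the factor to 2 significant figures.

Phobos, by a factor of ≈ 110

Compare M/d³ for the two perturbers:
Phobos: (1.1 × 10¹⁶) / (9.4 × 10⁶)³ = 1.324 × 10⁻⁵
Deimos: (1.5 × 10¹⁵) / (2.3 × 10⁷)³ = 1.233 × 10⁻⁷
Ratio (larger/smaller) = 110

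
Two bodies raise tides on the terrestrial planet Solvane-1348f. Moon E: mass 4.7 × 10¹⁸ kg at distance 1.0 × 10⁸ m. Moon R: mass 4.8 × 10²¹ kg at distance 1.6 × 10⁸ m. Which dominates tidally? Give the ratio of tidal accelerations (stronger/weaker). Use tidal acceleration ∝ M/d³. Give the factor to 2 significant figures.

Moon R, by a factor of ≈ 250

Tidal stretch scales as M/d³; compute that for each body.
Moon E: (4.7 × 10¹⁸) / (1.0 × 10⁸)³ = 4.700 × 10⁻⁶
Moon R: (4.8 × 10²¹) / (1.6 × 10⁸)³ = 1.172 × 10⁻³
Ratio (larger/smaller) = 250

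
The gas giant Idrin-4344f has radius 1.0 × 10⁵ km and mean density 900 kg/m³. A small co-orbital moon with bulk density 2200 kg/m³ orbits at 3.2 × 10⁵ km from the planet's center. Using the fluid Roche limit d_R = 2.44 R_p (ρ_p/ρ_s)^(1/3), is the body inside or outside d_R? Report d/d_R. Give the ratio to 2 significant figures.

outside; d/d_R ≈ 1.8

d_R = 2.44 × (1.0 × 10⁵ km) × (900/2200)^(1/3) = 1.811 × 10⁵ km
d/d_R = (3.2 × 10⁵) / (1.811 × 10⁵) = 1.8
Since d/d_R > 1, the body is outside the Roche limit.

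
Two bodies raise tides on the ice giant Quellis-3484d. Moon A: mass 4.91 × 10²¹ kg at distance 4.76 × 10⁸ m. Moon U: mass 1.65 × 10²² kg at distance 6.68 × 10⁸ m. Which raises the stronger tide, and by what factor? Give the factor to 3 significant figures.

Tidal acceleration ∝ M/d³, so compare M/d³ for each.
Moon A: (4.91 × 10²¹) / (4.76 × 10⁸)³ = 4.553 × 10⁻⁵
Moon U: (1.65 × 10²²) / (6.68 × 10⁸)³ = 5.535 × 10⁻⁵
Ratio (larger/smaller) = 1.22

Moon U, by a factor of ≈ 1.22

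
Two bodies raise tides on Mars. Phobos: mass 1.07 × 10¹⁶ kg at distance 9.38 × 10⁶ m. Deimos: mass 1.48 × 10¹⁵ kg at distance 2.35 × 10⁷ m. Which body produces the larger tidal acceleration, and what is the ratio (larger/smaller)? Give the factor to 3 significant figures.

Tidal acceleration ∝ M/d³, so compare M/d³ for each.
Phobos: (1.07 × 10¹⁶) / (9.38 × 10⁶)³ = 1.297 × 10⁻⁵
Deimos: (1.48 × 10¹⁵) / (2.35 × 10⁷)³ = 1.140 × 10⁻⁷
Ratio (larger/smaller) = 114

Phobos, by a factor of ≈ 114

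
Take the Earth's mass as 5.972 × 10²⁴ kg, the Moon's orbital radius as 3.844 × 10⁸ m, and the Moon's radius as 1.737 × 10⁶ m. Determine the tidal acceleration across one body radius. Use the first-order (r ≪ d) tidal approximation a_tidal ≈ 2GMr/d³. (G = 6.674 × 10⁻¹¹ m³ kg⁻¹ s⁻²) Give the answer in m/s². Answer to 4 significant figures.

Differencing GM/(d−r)² and GM/d² to first order in r/d gives 2GMr/d³.
Δg = 2GMr/d³
   = 2 × (6.674 × 10⁻¹¹) × (5.972 × 10²⁴) × (1.737 × 10⁶) / (3.844 × 10⁸)³
   = 2.438 × 10⁻⁵ m/s²

2.438 × 10⁻⁵ m/s²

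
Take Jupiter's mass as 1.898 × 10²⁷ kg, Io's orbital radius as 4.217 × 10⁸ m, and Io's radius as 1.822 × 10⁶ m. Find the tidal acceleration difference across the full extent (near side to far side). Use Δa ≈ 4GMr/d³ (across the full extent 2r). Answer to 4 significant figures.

1.231 × 10⁻² m/s²

Δg = 4GMr/d³
   = 4 × (6.674 × 10⁻¹¹) × (1.898 × 10²⁷) × (1.822 × 10⁶) / (4.217 × 10⁸)³
   = 1.231 × 10⁻² m/s²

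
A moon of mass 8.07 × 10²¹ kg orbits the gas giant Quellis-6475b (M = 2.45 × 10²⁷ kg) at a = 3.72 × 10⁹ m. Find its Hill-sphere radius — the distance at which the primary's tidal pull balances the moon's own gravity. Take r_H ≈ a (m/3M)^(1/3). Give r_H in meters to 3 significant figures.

r_H ≈ a (m/3M)^(1/3)
    = (3.72 × 10⁹) × (8.07 × 10²¹ / (3 × 2.45 × 10²⁷))^(1/3)
    = 3.84 × 10⁷ m

3.84 × 10⁷ m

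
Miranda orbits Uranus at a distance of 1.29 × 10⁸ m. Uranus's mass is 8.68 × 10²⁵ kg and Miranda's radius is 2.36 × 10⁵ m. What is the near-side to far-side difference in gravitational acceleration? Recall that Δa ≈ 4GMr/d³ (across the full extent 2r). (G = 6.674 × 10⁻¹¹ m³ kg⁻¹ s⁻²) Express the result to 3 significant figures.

Δa = 4GMr/d³
   = 4 × (6.674 × 10⁻¹¹) × (8.68 × 10²⁵) × (2.36 × 10⁵) / (1.29 × 10⁸)³
   = 2.55 × 10⁻³ m/s²

2.55 × 10⁻³ m/s²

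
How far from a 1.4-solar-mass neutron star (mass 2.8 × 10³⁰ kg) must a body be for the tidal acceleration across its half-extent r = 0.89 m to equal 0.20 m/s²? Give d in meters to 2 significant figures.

1.2 × 10⁷ m

2GMr/d³ = a_tidal  ⇒  d = (2GMr / a_tidal)^(1/3)
d = (2 × 6.674×10⁻¹¹ × (2.8 × 10³⁰) × (0.89) / (0.20))^(1/3)
  = 1.2 × 10⁷ m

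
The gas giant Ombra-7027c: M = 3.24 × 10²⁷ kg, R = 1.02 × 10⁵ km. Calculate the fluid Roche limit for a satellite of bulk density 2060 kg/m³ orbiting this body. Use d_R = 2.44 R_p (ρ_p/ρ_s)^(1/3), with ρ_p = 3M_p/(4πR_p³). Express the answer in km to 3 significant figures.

1.76 × 10⁵ km

ρ_p = 3M_p/(4πR_p³) = 3 × (3.24 × 10²⁷) / (4π × (1.02 × 10⁸ m)³) = 729 kg/m³
d_R = 2.44 × 1.02 × 10⁵ km × (729/2060)^(1/3)
    = 1.76 × 10⁵ km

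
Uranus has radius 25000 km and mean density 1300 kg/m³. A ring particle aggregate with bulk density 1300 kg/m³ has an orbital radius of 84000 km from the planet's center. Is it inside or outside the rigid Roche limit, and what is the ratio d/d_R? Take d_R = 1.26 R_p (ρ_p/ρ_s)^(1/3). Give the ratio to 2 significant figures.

d_R = 1.26 × (25000 km) × (1300/1300)^(1/3) = 31500 km
d/d_R = (84000) / (31500) = 2.7
Since d/d_R > 1, the body is outside the Roche limit.

outside; d/d_R ≈ 2.7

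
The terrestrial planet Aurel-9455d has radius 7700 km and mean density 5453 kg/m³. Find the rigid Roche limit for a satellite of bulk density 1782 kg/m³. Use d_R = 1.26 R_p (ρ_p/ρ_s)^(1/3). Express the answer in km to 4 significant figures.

14090 km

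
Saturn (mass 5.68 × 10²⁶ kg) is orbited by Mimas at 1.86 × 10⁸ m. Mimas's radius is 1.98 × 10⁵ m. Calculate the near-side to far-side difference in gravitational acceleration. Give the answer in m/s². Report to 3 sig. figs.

4.67 × 10⁻³ m/s²

Near-to-far spans 2r, so the tidal difference is twice the near-to-center value: 4GMr/d³.
a_tidal = 4GMr/d³
        = 4 × (6.674 × 10⁻¹¹) × (5.68 × 10²⁶) × (1.98 × 10⁵) / (1.86 × 10⁸)³
        = 4.67 × 10⁻³ m/s²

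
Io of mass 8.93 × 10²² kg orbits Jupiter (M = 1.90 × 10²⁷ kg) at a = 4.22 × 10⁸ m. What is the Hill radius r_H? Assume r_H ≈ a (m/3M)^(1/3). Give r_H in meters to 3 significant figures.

r_H ≈ a (m/3M)^(1/3)
    = (4.22 × 10⁸) × (8.93 × 10²² / (3 × 1.90 × 10²⁷))^(1/3)
    = 1.06 × 10⁷ m

1.06 × 10⁷ m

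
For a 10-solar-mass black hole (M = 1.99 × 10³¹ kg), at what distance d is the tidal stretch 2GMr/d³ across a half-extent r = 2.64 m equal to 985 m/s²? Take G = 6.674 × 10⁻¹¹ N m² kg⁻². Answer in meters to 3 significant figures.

2GMr/d³ = a_tidal  ⇒  d = (2GMr / a_tidal)^(1/3)
d = (2 × 6.674×10⁻¹¹ × (1.99 × 10³¹) × (2.64) / (985))^(1/3)
  = 1.92 × 10⁶ m

1.92 × 10⁶ m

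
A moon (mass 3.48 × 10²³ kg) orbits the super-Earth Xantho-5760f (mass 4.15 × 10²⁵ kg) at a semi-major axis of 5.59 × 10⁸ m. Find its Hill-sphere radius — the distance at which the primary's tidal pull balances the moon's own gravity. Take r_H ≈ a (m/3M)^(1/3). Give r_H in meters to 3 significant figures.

r_H ≈ a (m/3M)^(1/3)
    = (5.59 × 10⁸) × (3.48 × 10²³ / (3 × 4.15 × 10²⁵))^(1/3)
    = 7.87 × 10⁷ m

7.87 × 10⁷ m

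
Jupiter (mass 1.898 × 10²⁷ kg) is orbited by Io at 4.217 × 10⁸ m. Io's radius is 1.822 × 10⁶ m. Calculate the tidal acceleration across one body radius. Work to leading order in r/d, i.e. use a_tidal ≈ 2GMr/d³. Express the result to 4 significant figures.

6.155 × 10⁻³ m/s²

Since r ≪ d, expand the inverse-square field across one radius to get the leading 2GMr/d³ term.
Δa = 2GMr/d³
   = 2 × (6.674 × 10⁻¹¹) × (1.898 × 10²⁷) × (1.822 × 10⁶) / (4.217 × 10⁸)³
   = 6.155 × 10⁻³ m/s²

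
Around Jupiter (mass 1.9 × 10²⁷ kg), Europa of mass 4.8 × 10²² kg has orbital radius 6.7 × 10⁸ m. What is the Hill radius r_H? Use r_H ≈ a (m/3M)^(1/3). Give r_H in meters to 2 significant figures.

r_H ≈ a (m/3M)^(1/3)
    = (6.7 × 10⁸) × (4.8 × 10²² / (3 × 1.9 × 10²⁷))^(1/3)
    = 1.4 × 10⁷ m

1.4 × 10⁷ m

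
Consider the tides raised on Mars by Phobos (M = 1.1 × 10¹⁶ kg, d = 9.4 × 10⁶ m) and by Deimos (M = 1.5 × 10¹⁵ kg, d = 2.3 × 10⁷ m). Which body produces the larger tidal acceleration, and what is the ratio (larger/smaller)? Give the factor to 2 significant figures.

Compare M/d³ for the two perturbers:
Phobos: (1.1 × 10¹⁶) / (9.4 × 10⁶)³ = 1.324 × 10⁻⁵
Deimos: (1.5 × 10¹⁵) / (2.3 × 10⁷)³ = 1.233 × 10⁻⁷
Ratio (larger/smaller) = 110

Phobos, by a factor of ≈ 110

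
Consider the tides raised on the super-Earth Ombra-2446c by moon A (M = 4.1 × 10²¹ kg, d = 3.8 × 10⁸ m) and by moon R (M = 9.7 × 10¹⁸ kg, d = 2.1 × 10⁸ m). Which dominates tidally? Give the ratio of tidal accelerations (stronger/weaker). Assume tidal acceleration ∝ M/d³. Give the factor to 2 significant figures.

Moon A, by a factor of ≈ 71

Compare M/d³ for the two perturbers:
Moon A: (4.1 × 10²¹) / (3.8 × 10⁸)³ = 7.472 × 10⁻⁵
Moon R: (9.7 × 10¹⁸) / (2.1 × 10⁸)³ = 1.047 × 10⁻⁶
Ratio (larger/smaller) = 71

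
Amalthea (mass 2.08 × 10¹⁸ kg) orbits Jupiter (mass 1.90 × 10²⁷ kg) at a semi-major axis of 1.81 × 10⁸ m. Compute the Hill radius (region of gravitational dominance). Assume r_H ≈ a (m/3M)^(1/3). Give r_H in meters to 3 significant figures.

1.29 × 10⁵ m

r_H ≈ a (m/3M)^(1/3)
    = (1.81 × 10⁸) × (2.08 × 10¹⁸ / (3 × 1.90 × 10²⁷))^(1/3)
    = 1.29 × 10⁵ m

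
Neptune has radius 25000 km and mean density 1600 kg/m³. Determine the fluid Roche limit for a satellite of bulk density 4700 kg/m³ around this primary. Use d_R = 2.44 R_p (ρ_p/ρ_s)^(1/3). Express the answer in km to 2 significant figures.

43000 km

d_R = 2.44 × 25000 km × (1600/4700)^(1/3)
    = 43000 km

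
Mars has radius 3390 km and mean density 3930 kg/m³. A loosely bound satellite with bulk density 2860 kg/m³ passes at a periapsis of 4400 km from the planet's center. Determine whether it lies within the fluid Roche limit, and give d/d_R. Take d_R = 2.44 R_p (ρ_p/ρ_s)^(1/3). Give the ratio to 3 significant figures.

inside; d/d_R ≈ 0.478

d_R = 2.44 × (3390 km) × (3930/2860)^(1/3) = 9196 km
d/d_R = (4400) / (9196) = 0.478
Since d/d_R < 1, the body is inside the Roche limit.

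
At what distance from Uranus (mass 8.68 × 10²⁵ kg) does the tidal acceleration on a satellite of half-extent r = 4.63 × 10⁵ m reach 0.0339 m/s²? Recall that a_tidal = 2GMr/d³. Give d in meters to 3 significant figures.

5.41 × 10⁷ m

2GMr/d³ = a_tidal  ⇒  d = (2GMr / a_tidal)^(1/3)
d = (2 × 6.674×10⁻¹¹ × (8.68 × 10²⁵) × (4.63 × 10⁵) / (0.0339))^(1/3)
  = 5.41 × 10⁷ m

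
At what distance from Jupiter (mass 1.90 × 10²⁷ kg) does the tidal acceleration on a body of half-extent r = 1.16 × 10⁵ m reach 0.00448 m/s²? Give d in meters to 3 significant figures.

2GMr/d³ = a_tidal  ⇒  d = (2GMr / a_tidal)^(1/3)
d = (2 × 6.674×10⁻¹¹ × (1.90 × 10²⁷) × (1.16 × 10⁵) / (0.00448))^(1/3)
  = 1.87 × 10⁸ m

1.87 × 10⁸ m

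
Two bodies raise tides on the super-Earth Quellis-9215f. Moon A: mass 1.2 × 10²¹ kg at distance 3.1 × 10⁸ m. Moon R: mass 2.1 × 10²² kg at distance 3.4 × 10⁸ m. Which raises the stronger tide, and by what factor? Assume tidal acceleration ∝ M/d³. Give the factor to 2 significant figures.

Moon R, by a factor of ≈ 13

The tide-raising term goes as M/d³ (the gradient of a 1/d² field).
Moon A: (1.2 × 10²¹) / (3.1 × 10⁸)³ = 4.028 × 10⁻⁵
Moon R: (2.1 × 10²²) / (3.4 × 10⁸)³ = 5.343 × 10⁻⁴
Ratio (larger/smaller) = 13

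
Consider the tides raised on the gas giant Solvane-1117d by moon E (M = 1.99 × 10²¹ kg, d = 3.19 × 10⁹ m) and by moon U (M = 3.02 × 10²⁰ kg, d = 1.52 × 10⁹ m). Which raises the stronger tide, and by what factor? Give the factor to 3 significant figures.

Tidal stretch scales as M/d³; compute that for each body.
Moon E: (1.99 × 10²¹) / (3.19 × 10⁹)³ = 6.130 × 10⁻⁸
Moon U: (3.02 × 10²⁰) / (1.52 × 10⁹)³ = 8.600 × 10⁻⁸
Ratio (larger/smaller) = 1.40

Moon U, by a factor of ≈ 1.40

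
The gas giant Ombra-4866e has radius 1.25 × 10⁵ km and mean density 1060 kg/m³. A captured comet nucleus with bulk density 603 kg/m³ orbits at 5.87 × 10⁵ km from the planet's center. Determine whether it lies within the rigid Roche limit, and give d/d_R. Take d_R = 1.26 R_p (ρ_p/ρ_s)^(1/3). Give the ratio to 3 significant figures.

outside; d/d_R ≈ 3.09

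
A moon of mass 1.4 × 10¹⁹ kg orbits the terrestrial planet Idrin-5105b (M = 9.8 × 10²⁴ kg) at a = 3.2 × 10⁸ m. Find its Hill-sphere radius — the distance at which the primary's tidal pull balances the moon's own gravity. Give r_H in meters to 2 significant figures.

2.5 × 10⁶ m

r_H ≈ a (m/3M)^(1/3)
    = (3.2 × 10⁸) × (1.4 × 10¹⁹ / (3 × 9.8 × 10²⁴))^(1/3)
    = 2.5 × 10⁶ m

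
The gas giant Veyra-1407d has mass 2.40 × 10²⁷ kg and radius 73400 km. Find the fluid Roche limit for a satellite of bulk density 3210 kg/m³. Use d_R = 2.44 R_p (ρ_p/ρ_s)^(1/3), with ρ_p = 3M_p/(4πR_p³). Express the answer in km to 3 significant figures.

1.37 × 10⁵ km

ρ_p = 3M_p/(4πR_p³) = 3 × (2.40 × 10²⁷) / (4π × (7.34 × 10⁷ m)³) = 1450 kg/m³
d_R = 2.44 × 73400 km × (1450/3210)^(1/3)
    = 1.37 × 10⁵ km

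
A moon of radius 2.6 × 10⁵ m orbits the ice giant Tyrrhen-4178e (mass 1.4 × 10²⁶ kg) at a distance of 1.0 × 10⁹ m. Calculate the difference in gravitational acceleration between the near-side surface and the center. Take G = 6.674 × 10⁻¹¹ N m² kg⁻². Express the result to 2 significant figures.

a_tidal = 2GMr/d³
        = 2 × (6.674 × 10⁻¹¹) × (1.4 × 10²⁶) × (2.6 × 10⁵) / (1.0 × 10⁹)³
        = 4.9 × 10⁻⁶ m/s²

4.9 × 10⁻⁶ m/s²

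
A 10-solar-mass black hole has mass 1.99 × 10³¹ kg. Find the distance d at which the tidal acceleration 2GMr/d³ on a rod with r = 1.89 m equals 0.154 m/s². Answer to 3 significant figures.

3.19 × 10⁷ m

2GMr/d³ = a_tidal  ⇒  d = (2GMr / a_tidal)^(1/3)
d = (2 × 6.674×10⁻¹¹ × (1.99 × 10³¹) × (1.89) / (0.154))^(1/3)
  = 3.19 × 10⁷ m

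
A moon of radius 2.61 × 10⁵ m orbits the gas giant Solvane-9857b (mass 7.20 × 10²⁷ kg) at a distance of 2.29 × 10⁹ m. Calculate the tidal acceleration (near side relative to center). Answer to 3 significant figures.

Since r ≪ d, expand the inverse-square field across one radius to get the leading 2GMr/d³ term.
a_tidal = 2GMr/d³
        = 2 × (6.674 × 10⁻¹¹) × (7.20 × 10²⁷) × (2.61 × 10⁵) / (2.29 × 10⁹)³
        = 2.09 × 10⁻⁵ m/s²

2.09 × 10⁻⁵ m/s²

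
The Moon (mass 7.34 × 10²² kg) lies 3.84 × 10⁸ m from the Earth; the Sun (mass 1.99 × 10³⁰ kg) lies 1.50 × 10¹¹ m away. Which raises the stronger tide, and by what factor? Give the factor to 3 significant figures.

The tide-raising term goes as M/d³ (the gradient of a 1/d² field).
The Moon: (7.34 × 10²²) / (3.84 × 10⁸)³ = 1.296 × 10⁻³
The Sun: (1.99 × 10³⁰) / (1.50 × 10¹¹)³ = 5.896 × 10⁻⁴
Ratio (larger/smaller) = 2.20

The Moon, by a factor of ≈ 2.20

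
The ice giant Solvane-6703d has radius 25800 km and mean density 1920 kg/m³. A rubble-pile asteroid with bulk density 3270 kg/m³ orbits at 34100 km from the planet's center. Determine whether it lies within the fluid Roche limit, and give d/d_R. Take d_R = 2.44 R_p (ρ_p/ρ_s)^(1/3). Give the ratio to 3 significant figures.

inside; d/d_R ≈ 0.647

d_R = 2.44 × (25800 km) × (1920/3270)^(1/3) = 52710 km
d/d_R = (34100) / (52710) = 0.647
Since d/d_R < 1, the body is inside the Roche limit.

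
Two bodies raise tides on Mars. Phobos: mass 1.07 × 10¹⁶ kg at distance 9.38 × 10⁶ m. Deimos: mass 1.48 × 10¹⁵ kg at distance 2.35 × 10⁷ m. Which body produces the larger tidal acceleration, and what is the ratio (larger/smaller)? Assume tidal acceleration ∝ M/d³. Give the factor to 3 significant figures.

Tidal stretch scales as M/d³; compute that for each body.
Phobos: (1.07 × 10¹⁶) / (9.38 × 10⁶)³ = 1.297 × 10⁻⁵
Deimos: (1.48 × 10¹⁵) / (2.35 × 10⁷)³ = 1.140 × 10⁻⁷
Ratio (larger/smaller) = 114

Phobos, by a factor of ≈ 114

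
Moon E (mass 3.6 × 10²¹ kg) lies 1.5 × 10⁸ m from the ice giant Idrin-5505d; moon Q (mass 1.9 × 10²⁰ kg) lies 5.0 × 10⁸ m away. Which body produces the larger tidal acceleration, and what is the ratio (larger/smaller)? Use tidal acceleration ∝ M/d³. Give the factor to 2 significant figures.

Moon E, by a factor of ≈ 700

Tidal acceleration ∝ M/d³, so compare M/d³ for each.
Moon E: (3.6 × 10²¹) / (1.5 × 10⁸)³ = 1.067 × 10⁻³
Moon Q: (1.9 × 10²⁰) / (5.0 × 10⁸)³ = 1.520 × 10⁻⁶
Ratio (larger/smaller) = 700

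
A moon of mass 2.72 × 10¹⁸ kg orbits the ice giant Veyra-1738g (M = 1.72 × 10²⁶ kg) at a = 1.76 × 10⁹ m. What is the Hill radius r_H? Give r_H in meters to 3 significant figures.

3.06 × 10⁶ m

r_H ≈ a (m/3M)^(1/3)
    = (1.76 × 10⁹) × (2.72 × 10¹⁸ / (3 × 1.72 × 10²⁶))^(1/3)
    = 3.06 × 10⁶ m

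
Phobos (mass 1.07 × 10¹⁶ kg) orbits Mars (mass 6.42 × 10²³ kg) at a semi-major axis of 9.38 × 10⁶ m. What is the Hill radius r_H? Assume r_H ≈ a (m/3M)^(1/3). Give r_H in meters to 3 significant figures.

r_H ≈ a (m/3M)^(1/3)
    = (9.38 × 10⁶) × (1.07 × 10¹⁶ / (3 × 6.42 × 10²³))^(1/3)
    = 1.66 × 10⁴ m

1.66 × 10⁴ m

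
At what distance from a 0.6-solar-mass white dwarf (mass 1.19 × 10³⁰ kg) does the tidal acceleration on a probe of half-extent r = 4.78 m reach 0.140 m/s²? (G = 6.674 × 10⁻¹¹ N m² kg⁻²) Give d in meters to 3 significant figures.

1.76 × 10⁷ m

2GMr/d³ = a_tidal  ⇒  d = (2GMr / a_tidal)^(1/3)
d = (2 × 6.674×10⁻¹¹ × (1.19 × 10³⁰) × (4.78) / (0.140))^(1/3)
  = 1.76 × 10⁷ m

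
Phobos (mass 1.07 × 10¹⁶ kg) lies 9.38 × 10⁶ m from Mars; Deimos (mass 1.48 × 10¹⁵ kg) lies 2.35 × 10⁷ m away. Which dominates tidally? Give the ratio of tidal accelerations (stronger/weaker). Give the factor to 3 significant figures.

Phobos, by a factor of ≈ 114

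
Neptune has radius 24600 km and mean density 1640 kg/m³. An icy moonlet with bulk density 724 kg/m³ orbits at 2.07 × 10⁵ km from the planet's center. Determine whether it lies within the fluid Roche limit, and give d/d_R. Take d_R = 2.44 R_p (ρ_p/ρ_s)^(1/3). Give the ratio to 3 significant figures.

d_R = 2.44 × (24600 km) × (1640/724)^(1/3) = 78830 km
d/d_R = (2.07 × 10⁵) / (78830) = 2.63
Since d/d_R > 1, the body is outside the Roche limit.

outside; d/d_R ≈ 2.63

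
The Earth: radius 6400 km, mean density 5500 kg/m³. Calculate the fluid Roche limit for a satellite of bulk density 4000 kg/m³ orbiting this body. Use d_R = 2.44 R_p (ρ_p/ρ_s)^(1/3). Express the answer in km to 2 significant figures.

17000 km

d_R = 2.44 × 6400 km × (5500/4000)^(1/3)
    = 17000 km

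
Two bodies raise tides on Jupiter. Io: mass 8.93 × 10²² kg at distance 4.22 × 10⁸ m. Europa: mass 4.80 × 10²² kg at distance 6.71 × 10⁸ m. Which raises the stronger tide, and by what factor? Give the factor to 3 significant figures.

Io, by a factor of ≈ 7.48

The tide-raising term goes as M/d³ (the gradient of a 1/d² field).
Io: (8.93 × 10²²) / (4.22 × 10⁸)³ = 1.188 × 10⁻³
Europa: (4.80 × 10²²) / (6.71 × 10⁸)³ = 1.589 × 10⁻⁴
Ratio (larger/smaller) = 7.48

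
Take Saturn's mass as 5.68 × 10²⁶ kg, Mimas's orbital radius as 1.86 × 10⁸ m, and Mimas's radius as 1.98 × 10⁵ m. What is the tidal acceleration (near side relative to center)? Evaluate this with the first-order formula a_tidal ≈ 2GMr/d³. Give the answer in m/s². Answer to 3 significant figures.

Δg = 2GMr/d³
   = 2 × (6.674 × 10⁻¹¹) × (5.68 × 10²⁶) × (1.98 × 10⁵) / (1.86 × 10⁸)³
   = 2.33 × 10⁻³ m/s²

2.33 × 10⁻³ m/s²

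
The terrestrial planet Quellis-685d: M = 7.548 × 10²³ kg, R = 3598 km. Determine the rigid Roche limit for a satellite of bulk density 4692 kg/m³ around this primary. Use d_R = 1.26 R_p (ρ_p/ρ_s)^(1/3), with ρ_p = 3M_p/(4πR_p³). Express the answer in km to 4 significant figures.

4251 km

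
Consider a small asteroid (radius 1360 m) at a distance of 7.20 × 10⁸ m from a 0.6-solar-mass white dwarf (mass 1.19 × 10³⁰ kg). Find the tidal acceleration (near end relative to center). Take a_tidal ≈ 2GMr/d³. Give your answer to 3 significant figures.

5.79 × 10⁻⁴ m/s²

Δa = 2GMr/d³
   = 2 × (6.674 × 10⁻¹¹) × (1.19 × 10³⁰) × (1360) / (7.20 × 10⁸)³
   = 5.79 × 10⁻⁴ m/s²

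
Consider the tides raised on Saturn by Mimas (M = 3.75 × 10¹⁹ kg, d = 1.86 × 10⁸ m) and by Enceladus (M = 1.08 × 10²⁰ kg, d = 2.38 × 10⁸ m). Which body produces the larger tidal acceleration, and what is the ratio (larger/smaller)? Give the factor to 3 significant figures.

Tidal acceleration ∝ M/d³, so compare M/d³ for each.
Mimas: (3.75 × 10¹⁹) / (1.86 × 10⁸)³ = 5.828 × 10⁻⁶
Enceladus: (1.08 × 10²⁰) / (2.38 × 10⁸)³ = 8.011 × 10⁻⁶
Ratio (larger/smaller) = 1.37

Enceladus, by a factor of ≈ 1.37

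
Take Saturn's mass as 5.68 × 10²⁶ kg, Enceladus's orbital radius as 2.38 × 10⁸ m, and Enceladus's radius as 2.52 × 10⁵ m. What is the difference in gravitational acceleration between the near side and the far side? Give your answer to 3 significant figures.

2.83 × 10⁻³ m/s²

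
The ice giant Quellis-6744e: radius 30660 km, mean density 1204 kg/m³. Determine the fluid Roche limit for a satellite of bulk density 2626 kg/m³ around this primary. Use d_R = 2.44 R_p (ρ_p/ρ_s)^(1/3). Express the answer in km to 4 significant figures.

d_R = 2.44 × 30660 km × (1204/2626)^(1/3)
    = 57690 km

57690 km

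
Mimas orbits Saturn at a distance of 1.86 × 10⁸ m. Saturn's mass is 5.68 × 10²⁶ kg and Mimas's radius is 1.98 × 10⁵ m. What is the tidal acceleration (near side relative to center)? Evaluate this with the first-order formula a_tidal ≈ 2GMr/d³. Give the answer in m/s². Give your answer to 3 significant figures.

The tidal stretch is the gradient of GM/d² times the body's extent r, hence the 1/d³ dependence.
Δa = 2GMr/d³
   = 2 × (6.674 × 10⁻¹¹) × (5.68 × 10²⁶) × (1.98 × 10⁵) / (1.86 × 10⁸)³
   = 2.33 × 10⁻³ m/s²

2.33 × 10⁻³ m/s²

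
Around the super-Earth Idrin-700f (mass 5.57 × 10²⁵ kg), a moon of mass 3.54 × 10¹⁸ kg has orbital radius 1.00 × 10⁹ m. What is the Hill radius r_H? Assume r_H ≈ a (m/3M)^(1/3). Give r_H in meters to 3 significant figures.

2.77 × 10⁶ m

r_H ≈ a (m/3M)^(1/3)
    = (1.00 × 10⁹) × (3.54 × 10¹⁸ / (3 × 5.57 × 10²⁵))^(1/3)
    = 2.77 × 10⁶ m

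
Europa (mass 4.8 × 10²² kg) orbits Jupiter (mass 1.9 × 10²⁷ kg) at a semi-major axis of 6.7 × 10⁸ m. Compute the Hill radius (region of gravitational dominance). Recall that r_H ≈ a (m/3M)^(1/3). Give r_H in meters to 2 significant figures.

1.4 × 10⁷ m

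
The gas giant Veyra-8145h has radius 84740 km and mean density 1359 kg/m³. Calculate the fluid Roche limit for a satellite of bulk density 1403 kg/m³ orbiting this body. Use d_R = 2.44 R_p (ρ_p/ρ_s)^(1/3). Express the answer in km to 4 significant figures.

2.046 × 10⁵ km

d_R = 2.44 × 84740 km × (1359/1403)^(1/3)
    = 2.046 × 10⁵ km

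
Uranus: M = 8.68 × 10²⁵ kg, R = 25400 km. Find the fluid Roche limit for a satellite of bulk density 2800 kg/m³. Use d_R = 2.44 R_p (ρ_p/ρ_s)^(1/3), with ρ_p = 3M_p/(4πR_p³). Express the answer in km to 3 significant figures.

ρ_p = 3M_p/(4πR_p³) = 3 × (8.68 × 10²⁵) / (4π × (2.54 × 10⁷ m)³) = 1260 kg/m³
d_R = 2.44 × 25400 km × (1260/2800)^(1/3)
    = 47500 km

47500 km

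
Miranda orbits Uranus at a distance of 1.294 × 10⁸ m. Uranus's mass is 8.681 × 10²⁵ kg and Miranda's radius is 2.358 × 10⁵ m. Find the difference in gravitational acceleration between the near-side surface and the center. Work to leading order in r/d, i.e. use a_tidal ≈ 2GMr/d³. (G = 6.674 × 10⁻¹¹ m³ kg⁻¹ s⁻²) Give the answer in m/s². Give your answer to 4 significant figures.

1.261 × 10⁻³ m/s²

Δg = 2GMr/d³
   = 2 × (6.674 × 10⁻¹¹) × (8.681 × 10²⁵) × (2.358 × 10⁵) / (1.294 × 10⁸)³
   = 1.261 × 10⁻³ m/s²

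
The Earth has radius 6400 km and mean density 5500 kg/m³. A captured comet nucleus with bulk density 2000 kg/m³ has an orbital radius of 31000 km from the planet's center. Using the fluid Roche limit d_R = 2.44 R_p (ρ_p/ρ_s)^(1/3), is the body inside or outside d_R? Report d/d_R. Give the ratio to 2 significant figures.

d_R = 2.44 × (6400 km) × (5500/2000)^(1/3) = 21880 km
d/d_R = (31000) / (21880) = 1.4
Since d/d_R > 1, the body is outside the Roche limit.

outside; d/d_R ≈ 1.4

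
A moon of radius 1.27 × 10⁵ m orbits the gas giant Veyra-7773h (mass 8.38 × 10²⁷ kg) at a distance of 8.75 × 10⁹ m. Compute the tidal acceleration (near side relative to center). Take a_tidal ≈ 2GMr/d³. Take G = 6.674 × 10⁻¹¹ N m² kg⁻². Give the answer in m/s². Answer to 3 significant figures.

2.12 × 10⁻⁷ m/s²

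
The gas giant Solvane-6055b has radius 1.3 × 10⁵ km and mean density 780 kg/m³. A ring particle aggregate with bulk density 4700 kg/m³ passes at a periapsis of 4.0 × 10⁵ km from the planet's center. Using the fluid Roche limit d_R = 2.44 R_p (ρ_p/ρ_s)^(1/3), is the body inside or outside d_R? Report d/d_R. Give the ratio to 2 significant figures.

outside; d/d_R ≈ 2.3

d_R = 2.44 × (1.3 × 10⁵ km) × (780/4700)^(1/3) = 1.743 × 10⁵ km
d/d_R = (4.0 × 10⁵) / (1.743 × 10⁵) = 2.3
Since d/d_R > 1, the body is outside the Roche limit.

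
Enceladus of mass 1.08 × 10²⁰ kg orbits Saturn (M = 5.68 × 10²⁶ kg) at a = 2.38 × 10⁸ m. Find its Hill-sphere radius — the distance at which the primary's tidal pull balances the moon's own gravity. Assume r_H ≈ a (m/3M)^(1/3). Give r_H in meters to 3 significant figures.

r_H ≈ a (m/3M)^(1/3)
    = (2.38 × 10⁸) × (1.08 × 10²⁰ / (3 × 5.68 × 10²⁶))^(1/3)
    = 9.49 × 10⁵ m

9.49 × 10⁵ m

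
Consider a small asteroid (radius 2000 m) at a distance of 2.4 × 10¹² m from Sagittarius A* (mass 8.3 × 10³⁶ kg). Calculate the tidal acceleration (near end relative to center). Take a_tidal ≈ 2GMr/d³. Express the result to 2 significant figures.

Δa = 2GMr/d³
   = 2 × (6.674 × 10⁻¹¹) × (8.3 × 10³⁶) × (2000) / (2.4 × 10¹²)³
   = 1.6 × 10⁻⁷ m/s²

1.6 × 10⁻⁷ m/s²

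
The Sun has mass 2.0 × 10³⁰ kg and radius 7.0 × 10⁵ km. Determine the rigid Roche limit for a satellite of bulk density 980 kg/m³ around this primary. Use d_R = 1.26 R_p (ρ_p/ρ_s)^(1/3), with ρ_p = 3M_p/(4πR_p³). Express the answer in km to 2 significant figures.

ρ_p = 3M_p/(4πR_p³) = 3 × (2.0 × 10³⁰) / (4π × (7.0 × 10⁸ m)³) = 1400 kg/m³
d_R = 1.26 × 7.0 × 10⁵ km × (1400/980)^(1/3)
    = 9.9 × 10⁵ km

9.9 × 10⁵ km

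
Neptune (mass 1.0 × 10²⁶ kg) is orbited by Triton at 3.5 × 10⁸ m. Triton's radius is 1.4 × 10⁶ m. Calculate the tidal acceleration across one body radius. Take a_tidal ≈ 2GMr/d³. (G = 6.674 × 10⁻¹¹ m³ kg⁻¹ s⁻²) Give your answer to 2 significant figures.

4.4 × 10⁻⁴ m/s²

a_tidal = 2GMr/d³
        = 2 × (6.674 × 10⁻¹¹) × (1.0 × 10²⁶) × (1.4 × 10⁶) / (3.5 × 10⁸)³
        = 4.4 × 10⁻⁴ m/s²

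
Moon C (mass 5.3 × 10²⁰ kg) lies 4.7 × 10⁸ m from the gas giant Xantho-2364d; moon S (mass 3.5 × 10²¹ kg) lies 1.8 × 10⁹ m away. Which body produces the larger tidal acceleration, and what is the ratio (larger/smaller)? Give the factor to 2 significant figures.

Moon C, by a factor of ≈ 8.5

Tidal stretch scales as M/d³; compute that for each body.
Moon C: (5.3 × 10²⁰) / (4.7 × 10⁸)³ = 5.105 × 10⁻⁶
Moon S: (3.5 × 10²¹) / (1.8 × 10⁹)³ = 6.001 × 10⁻⁷
Ratio (larger/smaller) = 8.5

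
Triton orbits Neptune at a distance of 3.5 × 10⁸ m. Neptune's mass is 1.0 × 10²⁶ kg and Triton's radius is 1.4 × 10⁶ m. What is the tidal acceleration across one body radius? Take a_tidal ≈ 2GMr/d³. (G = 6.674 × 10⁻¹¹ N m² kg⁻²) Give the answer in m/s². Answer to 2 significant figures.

4.4 × 10⁻⁴ m/s²

Δa = 2GMr/d³
   = 2 × (6.674 × 10⁻¹¹) × (1.0 × 10²⁶) × (1.4 × 10⁶) / (3.5 × 10⁸)³
   = 4.4 × 10⁻⁴ m/s²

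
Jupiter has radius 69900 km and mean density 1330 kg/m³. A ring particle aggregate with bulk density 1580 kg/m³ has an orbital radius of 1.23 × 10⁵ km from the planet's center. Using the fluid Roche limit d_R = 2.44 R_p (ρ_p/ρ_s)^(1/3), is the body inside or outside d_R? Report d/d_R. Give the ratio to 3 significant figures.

inside; d/d_R ≈ 0.764

d_R = 2.44 × (69900 km) × (1330/1580)^(1/3) = 1.610 × 10⁵ km
d/d_R = (1.23 × 10⁵) / (1.610 × 10⁵) = 0.764
Since d/d_R < 1, the body is inside the Roche limit.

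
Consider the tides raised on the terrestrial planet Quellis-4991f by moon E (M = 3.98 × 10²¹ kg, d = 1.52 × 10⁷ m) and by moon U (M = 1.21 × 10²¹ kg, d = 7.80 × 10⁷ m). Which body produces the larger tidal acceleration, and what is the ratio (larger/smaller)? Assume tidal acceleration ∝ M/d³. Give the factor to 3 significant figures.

Moon E, by a factor of ≈ 444

Tidal acceleration ∝ M/d³, so compare M/d³ for each.
Moon E: (3.98 × 10²¹) / (1.52 × 10⁷)³ = 1.133
Moon U: (1.21 × 10²¹) / (7.80 × 10⁷)³ = 2.550 × 10⁻³
Ratio (larger/smaller) = 444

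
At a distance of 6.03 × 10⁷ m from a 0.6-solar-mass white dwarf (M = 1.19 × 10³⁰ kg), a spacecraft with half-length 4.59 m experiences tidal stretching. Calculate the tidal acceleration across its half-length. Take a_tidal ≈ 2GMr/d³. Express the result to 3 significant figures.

3.33 × 10⁻³ m/s²

The tidal stretch is the gradient of GM/d² times the body's extent r, hence the 1/d³ dependence.
Δg = 2GMr/d³
   = 2 × (6.674 × 10⁻¹¹) × (1.19 × 10³⁰) × (4.59) / (6.03 × 10⁷)³
   = 3.33 × 10⁻³ m/s²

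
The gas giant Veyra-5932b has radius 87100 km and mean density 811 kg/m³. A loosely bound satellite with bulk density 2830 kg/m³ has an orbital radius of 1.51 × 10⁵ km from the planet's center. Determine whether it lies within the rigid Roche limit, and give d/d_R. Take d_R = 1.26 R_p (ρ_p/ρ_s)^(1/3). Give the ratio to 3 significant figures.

outside; d/d_R ≈ 2.09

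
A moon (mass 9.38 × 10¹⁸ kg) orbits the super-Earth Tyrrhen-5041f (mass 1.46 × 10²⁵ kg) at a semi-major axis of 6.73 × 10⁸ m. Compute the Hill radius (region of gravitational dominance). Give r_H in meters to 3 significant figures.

4.03 × 10⁶ m

r_H ≈ a (m/3M)^(1/3)
    = (6.73 × 10⁸) × (9.38 × 10¹⁸ / (3 × 1.46 × 10²⁵))^(1/3)
    = 4.03 × 10⁶ m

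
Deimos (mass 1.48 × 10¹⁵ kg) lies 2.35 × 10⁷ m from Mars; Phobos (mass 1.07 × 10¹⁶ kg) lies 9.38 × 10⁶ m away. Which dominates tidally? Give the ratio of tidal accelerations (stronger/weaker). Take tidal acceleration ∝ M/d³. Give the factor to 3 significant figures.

Compare M/d³ for the two perturbers:
Deimos: (1.48 × 10¹⁵) / (2.35 × 10⁷)³ = 1.140 × 10⁻⁷
Phobos: (1.07 × 10¹⁶) / (9.38 × 10⁶)³ = 1.297 × 10⁻⁵
Ratio (larger/smaller) = 114

Phobos, by a factor of ≈ 114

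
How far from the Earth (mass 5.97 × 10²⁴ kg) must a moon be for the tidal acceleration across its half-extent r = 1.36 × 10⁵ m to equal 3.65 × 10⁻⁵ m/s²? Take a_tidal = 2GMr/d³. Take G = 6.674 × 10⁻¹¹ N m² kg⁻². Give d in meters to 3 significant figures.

2GMr/d³ = a_tidal  ⇒  d = (2GMr / a_tidal)^(1/3)
d = (2 × 6.674×10⁻¹¹ × (5.97 × 10²⁴) × (1.36 × 10⁵) / (3.65 × 10⁻⁵))^(1/3)
  = 1.44 × 10⁸ m

1.44 × 10⁸ m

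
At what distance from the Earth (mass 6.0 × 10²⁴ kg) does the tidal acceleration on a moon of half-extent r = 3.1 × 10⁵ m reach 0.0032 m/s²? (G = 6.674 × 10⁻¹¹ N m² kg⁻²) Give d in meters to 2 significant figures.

2GMr/d³ = a_tidal  ⇒  d = (2GMr / a_tidal)^(1/3)
d = (2 × 6.674×10⁻¹¹ × (6.0 × 10²⁴) × (3.1 × 10⁵) / (0.0032))^(1/3)
  = 4.3 × 10⁷ m

4.3 × 10⁷ m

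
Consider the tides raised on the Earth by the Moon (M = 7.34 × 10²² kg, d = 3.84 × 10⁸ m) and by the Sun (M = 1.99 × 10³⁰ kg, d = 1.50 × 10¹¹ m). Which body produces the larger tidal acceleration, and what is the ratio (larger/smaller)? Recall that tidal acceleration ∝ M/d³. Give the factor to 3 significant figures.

Compare M/d³ for the two perturbers:
The Moon: (7.34 × 10²²) / (3.84 × 10⁸)³ = 1.296 × 10⁻³
The Sun: (1.99 × 10³⁰) / (1.50 × 10¹¹)³ = 5.896 × 10⁻⁴
Ratio (larger/smaller) = 2.20

The Moon, by a factor of ≈ 2.20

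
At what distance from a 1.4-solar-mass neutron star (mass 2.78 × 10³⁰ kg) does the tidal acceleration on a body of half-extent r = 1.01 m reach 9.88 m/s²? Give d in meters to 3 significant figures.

2GMr/d³ = a_tidal  ⇒  d = (2GMr / a_tidal)^(1/3)
d = (2 × 6.674×10⁻¹¹ × (2.78 × 10³⁰) × (1.01) / (9.88))^(1/3)
  = 3.36 × 10⁶ m

3.36 × 10⁶ m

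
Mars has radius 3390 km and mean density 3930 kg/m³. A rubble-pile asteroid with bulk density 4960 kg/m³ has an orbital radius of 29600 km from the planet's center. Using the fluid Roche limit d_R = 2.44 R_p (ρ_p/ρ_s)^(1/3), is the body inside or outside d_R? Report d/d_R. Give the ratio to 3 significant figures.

outside; d/d_R ≈ 3.87

d_R = 2.44 × (3390 km) × (3930/4960)^(1/3) = 7654 km
d/d_R = (29600) / (7654) = 3.87
Since d/d_R > 1, the body is outside the Roche limit.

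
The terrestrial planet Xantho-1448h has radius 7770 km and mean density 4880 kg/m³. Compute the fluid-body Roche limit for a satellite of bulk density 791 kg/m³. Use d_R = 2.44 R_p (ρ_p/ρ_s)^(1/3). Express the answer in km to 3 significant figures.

34800 km

d_R = 2.44 × 7770 km × (4880/791)^(1/3)
    = 34800 km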